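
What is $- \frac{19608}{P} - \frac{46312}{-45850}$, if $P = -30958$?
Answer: $\frac{83312632}{50693725} \approx 1.6434$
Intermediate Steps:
$- \frac{19608}{P} - \frac{46312}{-45850} = - \frac{19608}{-30958} - \frac{46312}{-45850} = \left(-19608\right) \left(- \frac{1}{30958}\right) - - \frac{3308}{3275} = \frac{9804}{15479} + \frac{3308}{3275} = \frac{83312632}{50693725}$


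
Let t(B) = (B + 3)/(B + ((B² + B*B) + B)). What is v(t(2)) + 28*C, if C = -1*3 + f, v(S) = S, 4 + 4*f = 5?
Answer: -919/12 ≈ -76.583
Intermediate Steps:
t(B) = (3 + B)/(2*B + 2*B²) (t(B) = (3 + B)/(B + ((B² + B²) + B)) = (3 + B)/(B + (2*B² + B)) = (3 + B)/(B + (B + 2*B²)) = (3 + B)/(2*B + 2*B²))
f = ¼ (f = -1 + (¼)*5 = -1 + 5/4 = ¼ ≈ 0.25000)
C = -11/4 (C = -1*3 + ¼ = -3 + ¼ = -11/4 ≈ -2.7500)
v(t(2)) + 28*C = (½)*(3 + 2)/(2*(1 + 2)) + 28*(-11/4) = (½)*(½)*5/3 - 77 = (½)*(½)*(⅓)*5 - 77 = 5/12 - 77 = -919/12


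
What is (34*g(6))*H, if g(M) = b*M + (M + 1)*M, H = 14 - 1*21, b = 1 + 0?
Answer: -11424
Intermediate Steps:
b = 1
H = -7 (H = 14 - 21 = -7)
g(M) = M + M*(1 + M) (g(M) = 1*M + (M + 1)*M = M + (1 + M)*M = M + M*(1 + M))
(34*g(6))*H = (34*(6*(2 + 6)))*(-7) = (34*(6*8))*(-7) = (34*48)*(-7) = 1632*(-7) = -11424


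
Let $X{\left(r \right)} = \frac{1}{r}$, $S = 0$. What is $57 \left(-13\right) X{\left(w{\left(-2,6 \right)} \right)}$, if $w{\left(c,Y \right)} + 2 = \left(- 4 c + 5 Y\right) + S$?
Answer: $- \frac{247}{12} \approx -20.583$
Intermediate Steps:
$w{\left(c,Y \right)} = -2 - 4 c + 5 Y$ ($w{\left(c,Y \right)} = -2 + \left(\left(- 4 c + 5 Y\right) + 0\right) = -2 + \left(- 4 c + 5 Y\right) = -2 - 4 c + 5 Y$)
$57 \left(-13\right) X{\left(w{\left(-2,6 \right)} \right)} = \frac{57 \left(-13\right)}{-2 - -8 + 5 \cdot 6} = - \frac{741}{-2 + 8 + 30} = - \frac{741}{36} = \left(-741\right) \frac{1}{36} = - \frac{247}{12}$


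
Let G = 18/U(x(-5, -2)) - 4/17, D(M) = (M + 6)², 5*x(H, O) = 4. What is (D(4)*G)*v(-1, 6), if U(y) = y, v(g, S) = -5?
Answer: -189250/17 ≈ -11132.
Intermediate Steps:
x(H, O) = ⅘ (x(H, O) = (⅕)*4 = ⅘)
D(M) = (6 + M)²
G = 757/34 (G = 18/(⅘) - 4/17 = 18*(5/4) - 4*1/17 = 45/2 - 4/17 = 757/34 ≈ 22.265)
(D(4)*G)*v(-1, 6) = ((6 + 4)²*(757/34))*(-5) = (10²*(757/34))*(-5) = (100*(757/34))*(-5) = (37850/17)*(-5) = -189250/17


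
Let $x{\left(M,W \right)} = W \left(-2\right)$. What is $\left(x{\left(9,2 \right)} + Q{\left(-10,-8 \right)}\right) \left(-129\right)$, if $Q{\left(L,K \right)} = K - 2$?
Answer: $1806$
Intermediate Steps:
$x{\left(M,W \right)} = - 2 W$
$Q{\left(L,K \right)} = -2 + K$
$\left(x{\left(9,2 \right)} + Q{\left(-10,-8 \right)}\right) \left(-129\right) = \left(\left(-2\right) 2 - 10\right) \left(-129\right) = \left(-4 - 10\right) \left(-129\right) = \left(-14\right) \left(-129\right) = 1806$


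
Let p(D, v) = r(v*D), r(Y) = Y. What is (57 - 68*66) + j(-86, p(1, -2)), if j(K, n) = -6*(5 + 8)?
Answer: -4509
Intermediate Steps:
p(D, v) = D*v (p(D, v) = v*D = D*v)
j(K, n) = -78 (j(K, n) = -6*13 = -78)
(57 - 68*66) + j(-86, p(1, -2)) = (57 - 68*66) - 78 = (57 - 4488) - 78 = -4431 - 78 = -4509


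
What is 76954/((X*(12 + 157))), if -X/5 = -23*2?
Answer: 38477/19435 ≈ 1.9798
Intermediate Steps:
X = 230 (X = -(-115)*2 = -5*(-46) = 230)
76954/((X*(12 + 157))) = 76954/((230*(12 + 157))) = 76954/((230*169)) = 76954/38870 = 76954*(1/38870) = 38477/19435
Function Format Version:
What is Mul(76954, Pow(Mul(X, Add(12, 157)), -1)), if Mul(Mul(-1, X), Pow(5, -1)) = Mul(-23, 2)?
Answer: Rational(38477, 19435) ≈ 1.9798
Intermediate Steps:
X = 230 (X = Mul(-5, Mul(-23, 2)) = Mul(-5, -46) = 230)
Mul(76954, Pow(Mul(X, Add(12, 157)), -1)) = Mul(76954, Pow(Mul(230, Add(12, 157)), -1)) = Mul(76954, Pow(Mul(230, 169), -1)) = Mul(76954, Pow(38870, -1)) = Mul(76954, Rational(1, 38870)) = Rational(38477, 19435)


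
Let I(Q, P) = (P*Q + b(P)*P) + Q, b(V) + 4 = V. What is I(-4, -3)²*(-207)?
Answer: -174087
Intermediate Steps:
b(V) = -4 + V
I(Q, P) = Q + P*Q + P*(-4 + P) (I(Q, P) = (P*Q + (-4 + P)*P) + Q = (P*Q + P*(-4 + P)) + Q = Q + P*Q + P*(-4 + P))
I(-4, -3)²*(-207) = (-4 - 3*(-4) - 3*(-4 - 3))²*(-207) = (-4 + 12 - 3*(-7))²*(-207) = (-4 + 12 + 21)²*(-207) = 29²*(-207) = 841*(-207) = -174087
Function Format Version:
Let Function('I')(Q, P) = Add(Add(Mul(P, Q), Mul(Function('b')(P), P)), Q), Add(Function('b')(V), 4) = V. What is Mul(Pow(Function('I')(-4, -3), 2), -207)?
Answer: -174087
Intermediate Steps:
Function('b')(V) = Add(-4, V)
Function('I')(Q, P) = Add(Q, Mul(P, Q), Mul(P, Add(-4, P))) (Function('I')(Q, P) = Add(Add(Mul(P, Q), Mul(Add(-4, P), P)), Q) = Add(Add(Mul(P, Q), Mul(P, Add(-4, P))), Q) = Add(Q, Mul(P, Q), Mul(P, Add(-4, P))))
Mul(Pow(Function('I')(-4, -3), 2), -207) = Mul(Pow(Add(-4, Mul(-3, -4), Mul(-3, Add(-4, -3))), 2), -207) = Mul(Pow(Add(-4, 12, Mul(-3, -7)), 2), -207) = Mul(Pow(Add(-4, 12, 21), 2), -207) = Mul(Pow(29, 2), -207) = Mul(841, -207) = -174087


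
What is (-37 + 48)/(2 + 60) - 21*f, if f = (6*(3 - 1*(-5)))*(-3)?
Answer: 187499/62 ≈ 3024.2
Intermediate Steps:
f = -144 (f = (6*(3 + 5))*(-3) = (6*8)*(-3) = 48*(-3) = -144)
(-37 + 48)/(2 + 60) - 21*f = (-37 + 48)/(2 + 60) - 21*(-144) = 11/62 + 3024 = 187499/62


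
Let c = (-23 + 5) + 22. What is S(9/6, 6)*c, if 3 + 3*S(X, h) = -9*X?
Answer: -22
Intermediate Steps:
S(X, h) = -1 - 3*X (S(X, h) = -1 + (-9*X)/3 = -1 - 3*X)
c = 4 (c = -18 + 22 = 4)
S(9/6, 6)*c = (-1 - 27/6)*4 = (-1 - 3*3/2)*4 = (-1 - 9/2)*4 = -11/2*4 = -22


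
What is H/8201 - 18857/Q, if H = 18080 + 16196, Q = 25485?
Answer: 718877603/209002485 ≈ 3.4396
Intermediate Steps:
H = 34276
H/8201 - 18857/Q = 34276/8201 - 18857/25485 = 718877603/209002485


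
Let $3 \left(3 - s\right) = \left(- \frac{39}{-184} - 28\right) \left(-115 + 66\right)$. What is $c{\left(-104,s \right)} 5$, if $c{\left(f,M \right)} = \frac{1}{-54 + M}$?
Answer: $- \frac{2760}{278689} \approx -0.0099035$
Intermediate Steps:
$s = - \frac{248881}{552}$ ($s = 3 - \frac{\left(- \frac{39}{-184} - 28\right) \left(-115 + 66\right)}{3} = 3 - \frac{\left(\left(-39\right) \left(- \frac{1}{184}\right) - 28\right) \left(-49\right)}{3} = 3 - \frac{\left(\frac{39}{184} - 28\right) \left(-49\right)}{3} = 3 - \frac{\left(- \frac{5113}{184}\right) \left(-49\right)}{3} = 3 - \frac{250537}{552} = - \frac{248881}{552} \approx -450.87$)
$c{\left(-104,s \right)} 5 = \frac{1}{-54 - \frac{248881}{552}} \cdot 5 = \frac{1}{- \frac{278689}{552}} \cdot 5 = \left(- \frac{552}{278689}\right) 5 = - \frac{2760}{278689}$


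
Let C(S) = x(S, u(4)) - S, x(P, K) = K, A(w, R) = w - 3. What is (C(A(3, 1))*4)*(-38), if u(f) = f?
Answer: -608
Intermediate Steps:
A(w, R) = -3 + w
C(S) = 4 - S
(C(A(3, 1))*4)*(-38) = ((4 - (-3 + 3))*4)*(-38) = ((4 - 1*0)*4)*(-38) = ((4 + 0)*4)*(-38) = (4*4)*(-38) = 16*(-38) = -608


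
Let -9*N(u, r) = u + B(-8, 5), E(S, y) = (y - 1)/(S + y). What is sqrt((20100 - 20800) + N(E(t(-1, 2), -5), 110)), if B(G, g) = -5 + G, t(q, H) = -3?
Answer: I*sqrt(25151)/6 ≈ 26.432*I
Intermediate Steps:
E(S, y) = (-1 + y)/(S + y)
N(u, r) = 13/9 - u/9 (N(u, r) = -(u + (-5 - 8))/9 = -(u - 13)/9 = -(-13 + u)/9 = 13/9 - u/9)
sqrt((20100 - 20800) + N(E(t(-1, 2), -5), 110)) = sqrt((20100 - 20800) + (13/9 - (-1 - 5)/(9*(-3 - 5)))) = sqrt(-700 + (13/9 - (-6)/(9*(-8)))) = sqrt(-700 + (13/9 - (-1)*(-6)/72)) = sqrt(-700 + (13/9 - 1/9*3/4)) = sqrt(-700 + (13/9 - 1/12)) = sqrt(-700 + 49/36) = sqrt(-25151/36) = I*sqrt(25151)/6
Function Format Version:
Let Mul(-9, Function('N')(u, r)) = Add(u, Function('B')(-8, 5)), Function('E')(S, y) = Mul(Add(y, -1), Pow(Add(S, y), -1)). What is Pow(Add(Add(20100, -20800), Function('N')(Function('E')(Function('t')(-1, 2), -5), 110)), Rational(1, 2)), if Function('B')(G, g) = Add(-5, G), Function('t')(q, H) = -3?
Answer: Mul(Rational(1, 6), I, Pow(25151, Rational(1, 2))) ≈ Mul(26.432, I)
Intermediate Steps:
Function('E')(S, y) = Mul(Pow(Add(S, y), -1), Add(-1, y)) (Function('E')(S, y) = Mul(Add(-1, y), Pow(Add(S, y), -1)) = Mul(Pow(Add(S, y), -1), Add(-1, y)))
Function('N')(u, r) = Add(Rational(13, 9), Mul(Rational(-1, 9), u)) (Function('N')(u, r) = Mul(Rational(-1, 9), Add(u, Add(-5, -8))) = Mul(Rational(-1, 9), Add(u, -13)) = Mul(Rational(-1, 9), Add(-13, u)) = Add(Rational(13, 9), Mul(Rational(-1, 9), u)))
Pow(Add(Add(20100, -20800), Function('N')(Function('E')(Function('t')(-1, 2), -5), 110)), Rational(1, 2)) = Pow(Add(Add(20100, -20800), Add(Rational(13, 9), Mul(Rational(-1, 9), Mul(Pow(Add(-3, -5), -1), Add(-1, -5))))), Rational(1, 2)) = Pow(Add(-700, Add(Rational(13, 9), Mul(Rational(-1, 9), Mul(Pow(-8, -1), -6)))), Rational(1, 2)) = Pow(Add(-700, Add(Rational(13, 9), Mul(Rational(-1, 9), Mul(Rational(-1, 8), -6)))), Rational(1, 2)) = Pow(Add(-700, Add(Rational(13, 9), Mul(Rational(-1, 9), Rational(3, 4)))), Rational(1, 2)) = Pow(Add(-700, Add(Rational(13, 9), Rational(-1, 12))), Rational(1, 2)) = Pow(Add(-700, Rational(49, 36)), Rational(1, 2)) = Pow(Rational(-25151, 36), Rational(1, 2)) = Mul(Rational(1, 6), I, Pow(25151, Rational(1, 2)))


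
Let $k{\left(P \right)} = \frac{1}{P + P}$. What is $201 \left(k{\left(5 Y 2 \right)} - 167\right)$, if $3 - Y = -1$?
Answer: $- \frac{2685159}{80} \approx -33565.0$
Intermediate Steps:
$Y = 4$ ($Y = 3 - -1 = 3 + 1 = 4$)
$k{\left(P \right)} = \frac{1}{2 P}$
$201 \left(k{\left(5 Y 2 \right)} - 167\right) = 201 \left(\frac{1}{2 \cdot 5 \cdot 4 \cdot 2} - 167\right) = 201 \left(\frac{1}{2 \cdot 20 \cdot 2} - 167\right) = 201 \left(\frac{1}{2 \cdot 40} - 167\right) = 201 \left(\frac{1}{2} \cdot \frac{1}{40} - 167\right) = 201 \left(\frac{1}{80} - 167\right) = 201 \left(- \frac{13359}{80}\right) = - \frac{2685159}{80}$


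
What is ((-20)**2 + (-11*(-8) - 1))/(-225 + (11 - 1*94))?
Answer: -487/308 ≈ -1.5812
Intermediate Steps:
((-20)**2 + (-11*(-8) - 1))/(-225 + (11 - 1*94)) = (400 + (88 - 1))/(-225 + (11 - 94)) = (400 + 87)/(-225 - 83) = 487/(-308) = 487*(-1/308) = -487/308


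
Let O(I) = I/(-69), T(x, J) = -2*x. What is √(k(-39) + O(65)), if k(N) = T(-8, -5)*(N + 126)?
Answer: √6622827/69 ≈ 37.297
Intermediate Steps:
O(I) = -I/69 (O(I) = I*(-1/69) = -I/69)
k(N) = 2016 + 16*N (k(N) = (-2*(-8))*(N + 126) = 16*(126 + N) = 2016 + 16*N)
√(k(-39) + O(65)) = √((2016 + 16*(-39)) - 1/69*65) = √((2016 - 624) - 65/69) = √(1392 - 65/69) = √(95983/69) = √6622827/69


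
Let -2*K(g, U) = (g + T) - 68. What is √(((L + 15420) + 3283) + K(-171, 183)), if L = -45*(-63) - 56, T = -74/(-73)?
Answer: √460446770/146 ≈ 146.97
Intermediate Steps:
T = 74/73 (T = -74*(-1/73) = 74/73 ≈ 1.0137)
L = 2779 (L = 2835 - 56 = 2779)
K(g, U) = 2445/73 - g/2 (K(g, U) = -((g + 74/73) - 68)/2 = -((74/73 + g) - 68)/2 = -(-4890/73 + g)/2 = 2445/73 - g/2)
√(((L + 15420) + 3283) + K(-171, 183)) = √(((2779 + 15420) + 3283) + (2445/73 - ½*(-171))) = √((18199 + 3283) + (2445/73 + 171/2)) = √(21482 + 17373/146) = √(3153745/146) = √460446770/146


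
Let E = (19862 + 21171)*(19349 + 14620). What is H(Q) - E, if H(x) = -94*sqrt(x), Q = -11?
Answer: -1393849977 - 94*I*sqrt(11) ≈ -1.3939e+9 - 311.76*I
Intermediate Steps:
E = 1393849977 (E = 41033*33969 = 1393849977)
H(Q) - E = -94*I*sqrt(11) - 1*1393849977 = -94*I*sqrt(11) - 1393849977 = -1393849977 - 94*I*sqrt(11)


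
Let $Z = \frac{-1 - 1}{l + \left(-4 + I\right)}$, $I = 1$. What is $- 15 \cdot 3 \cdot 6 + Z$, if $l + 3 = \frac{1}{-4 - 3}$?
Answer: $- \frac{11596}{43} \approx -269.67$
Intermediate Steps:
$l = - \frac{22}{7}$ ($l = -3 + \frac{1}{-4 - 3} = -3 + \frac{1}{-7} = -3 - \frac{1}{7} = - \frac{22}{7} \approx -3.1429$)
$Z = \frac{14}{43}$ ($Z = \frac{-1 - 1}{- \frac{22}{7} + \left(-4 + 1\right)} = - \frac{2}{- \frac{22}{7} - 3} = - \frac{2}{- \frac{43}{7}} = \left(-2\right) \left(- \frac{7}{43}\right) = \frac{14}{43} \approx 0.32558$)
$- 15 \cdot 3 \cdot 6 + Z = - 15 \cdot 3 \cdot 6 + \frac{14}{43} = \left(-15\right) 18 + \frac{14}{43} = -270 + \frac{14}{43} = - \frac{11596}{43}$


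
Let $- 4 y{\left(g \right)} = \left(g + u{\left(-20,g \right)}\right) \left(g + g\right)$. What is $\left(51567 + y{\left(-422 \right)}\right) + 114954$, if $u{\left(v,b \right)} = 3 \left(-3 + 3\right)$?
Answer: $77479$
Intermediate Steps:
$u{\left(v,b \right)} = 0$ ($u{\left(v,b \right)} = 3 \cdot 0 = 0$)
$y{\left(g \right)} = - \frac{g^{2}}{2}$ ($y{\left(g \right)} = - \frac{\left(g + 0\right) \left(g + g\right)}{4} = - \frac{g 2 g}{4} = - \frac{2 g^{2}}{4} = - \frac{g^{2}}{2}$)
$\left(51567 + y{\left(-422 \right)}\right) + 114954 = \left(51567 - \frac{\left(-422\right)^{2}}{2}\right) + 114954 = \left(51567 - 89042\right) + 114954 = -37475 + 114954 = 77479$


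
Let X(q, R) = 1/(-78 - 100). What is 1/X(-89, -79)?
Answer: -178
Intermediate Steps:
X(q, R) = -1/178 (X(q, R) = 1/(-178) = -1/178)
1/X(-89, -79) = 1/(-1/178) = -178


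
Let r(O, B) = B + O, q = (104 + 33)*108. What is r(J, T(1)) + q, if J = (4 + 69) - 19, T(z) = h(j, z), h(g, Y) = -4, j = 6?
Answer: 14846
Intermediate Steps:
T(z) = -4
J = 54 (J = 73 - 19 = 54)
q = 14796 (q = 137*108 = 14796)
r(J, T(1)) + q = (-4 + 54) + 14796 = 50 + 14796 = 14846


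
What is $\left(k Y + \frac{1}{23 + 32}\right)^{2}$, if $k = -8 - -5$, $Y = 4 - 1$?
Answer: $\frac{244036}{3025} \approx 80.673$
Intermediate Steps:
$Y = 3$
$k = -3$ ($k = -8 + 5 = -3$)
$\left(k Y + \frac{1}{23 + 32}\right)^{2} = \left(\left(-3\right) 3 + \frac{1}{23 + 32}\right)^{2} = \left(-9 + \frac{1}{55}\right)^{2} = \left(- \frac{494}{55}\right)^{2} = \frac{244036}{3025}$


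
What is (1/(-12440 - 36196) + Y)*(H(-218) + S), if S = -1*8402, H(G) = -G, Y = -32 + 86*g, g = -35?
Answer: 100902386266/4053 ≈ 2.4896e+7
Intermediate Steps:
Y = -3042 (Y = -32 + 86*(-35) = -32 - 3010 = -3042)
S = -8402
(1/(-12440 - 36196) + Y)*(H(-218) + S) = (1/(-12440 - 36196) - 3042)*(-1*(-218) - 8402) = (1/(-48636) - 3042)*(218 - 8402) = (-1/48636 - 3042)*(-8184) = -147950713/48636*(-8184) = 100902386266/4053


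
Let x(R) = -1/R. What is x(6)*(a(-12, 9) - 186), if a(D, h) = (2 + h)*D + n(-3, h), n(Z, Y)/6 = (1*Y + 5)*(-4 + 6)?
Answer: 25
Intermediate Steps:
n(Z, Y) = 60 + 12*Y (n(Z, Y) = 6*((1*Y + 5)*(-4 + 6)) = 6*((Y + 5)*2) = 6*((5 + Y)*2) = 6*(10 + 2*Y) = 60 + 12*Y)
a(D, h) = 60 + 12*h + D*(2 + h) (a(D, h) = (2 + h)*D + (60 + 12*h) = D*(2 + h) + (60 + 12*h) = 60 + 12*h + D*(2 + h))
x(6)*(a(-12, 9) - 186) = (-1/6)*((60 + 2*(-12) + 12*9 - 12*9) - 186) = (-1*⅙)*((60 - 24 + 108 - 108) - 186) = -(36 - 186)/6 = -⅙*(-150) = 25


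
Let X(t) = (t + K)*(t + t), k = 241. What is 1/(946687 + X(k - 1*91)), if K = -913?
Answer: 1/717787 ≈ 1.3932e-6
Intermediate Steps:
X(t) = 2*t*(-913 + t) (X(t) = (t - 913)*(t + t) = (-913 + t)*(2*t) = 2*t*(-913 + t))
1/(946687 + X(k - 1*91)) = 1/(946687 + 2*(241 - 1*91)*(-913 + (241 - 1*91))) = 1/(946687 + 2*(241 - 91)*(-913 + (241 - 91))) = 1/(946687 + 2*150*(-913 + 150)) = 1/(946687 + 2*150*(-763)) = 1/(946687 - 228900) = 1/717787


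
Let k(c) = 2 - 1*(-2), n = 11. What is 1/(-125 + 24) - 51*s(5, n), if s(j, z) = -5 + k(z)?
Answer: 5150/101 ≈ 50.990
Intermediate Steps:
k(c) = 4 (k(c) = 2 + 2 = 4)
s(j, z) = -1 (s(j, z) = -5 + 4 = -1)
1/(-125 + 24) - 51*s(5, n) = 1/(-125 + 24) - 51*(-1) = 1/(-101) + 51 = -1/101 + 51 = 5150/101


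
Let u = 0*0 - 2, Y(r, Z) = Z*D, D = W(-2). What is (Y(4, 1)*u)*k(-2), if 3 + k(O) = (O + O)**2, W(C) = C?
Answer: 52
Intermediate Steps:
k(O) = -3 + 4*O**2 (k(O) = -3 + (O + O)**2 = -3 + (2*O)**2 = -3 + 4*O**2)
D = -2
Y(r, Z) = -2*Z (Y(r, Z) = Z*(-2) = -2*Z)
u = -2 (u = 0 - 2 = -2)
(Y(4, 1)*u)*k(-2) = (-2*1*(-2))*(-3 + 4*(-2)**2) = (-2*(-2))*(-3 + 4*4) = 4*(-3 + 16) = 4*13 = 52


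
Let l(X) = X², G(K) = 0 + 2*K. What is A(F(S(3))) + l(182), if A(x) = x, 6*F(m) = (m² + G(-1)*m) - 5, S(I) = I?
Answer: 99371/3 ≈ 33124.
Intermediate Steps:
G(K) = 2*K
F(m) = -⅚ - m/3 + m²/6 (F(m) = ((m² + (2*(-1))*m) - 5)/6 = ((m² - 2*m) - 5)/6 = (-5 + m² - 2*m)/6 = -⅚ - m/3 + m²/6)
A(F(S(3))) + l(182) = (-⅚ - ⅓*3 + (⅙)*3²) + 182² = (-⅚ - 1 + (⅙)*9) + 33124 = (-⅚ - 1 + 3/2) + 33124 = -⅓ + 33124 = 99371/3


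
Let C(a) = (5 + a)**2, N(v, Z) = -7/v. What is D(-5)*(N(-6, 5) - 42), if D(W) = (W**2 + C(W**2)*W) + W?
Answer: 548800/3 ≈ 1.8293e+5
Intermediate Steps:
D(W) = W + W**2 + W*(5 + W**2)**2 (D(W) = (W**2 + (5 + W**2)**2*W) + W = (W**2 + W*(5 + W**2)**2) + W = W + W**2 + W*(5 + W**2)**2)
D(-5)*(N(-6, 5) - 42) = (-5*(1 - 5 + (5 + (-5)**2)**2))*(-7/(-6) - 42) = (-5*(1 - 5 + (5 + 25)**2))*(-7*(-1/6) - 42) = (-5*(1 - 5 + 30**2))*(7/6 - 42) = -5*(1 - 5 + 900)*(-245/6) = -5*896*(-245/6) = -4480*(-245/6) = 548800/3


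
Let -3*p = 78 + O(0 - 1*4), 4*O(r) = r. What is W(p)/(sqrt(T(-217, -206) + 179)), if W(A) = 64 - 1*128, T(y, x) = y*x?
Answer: -64*sqrt(44881)/44881 ≈ -0.30210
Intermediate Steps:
O(r) = r/4
T(y, x) = x*y
p = -77/3 (p = -(78 + (0 - 1*4)/4)/3 = -(78 + (0 - 4)/4)/3 = -(78 + (1/4)*(-4))/3 = -(78 - 1)/3 = -1/3*77 = -77/3 ≈ -25.667)
W(A) = -64 (W(A) = 64 - 128 = -64)
W(p)/(sqrt(T(-217, -206) + 179)) = -64/sqrt(-206*(-217) + 179) = -64/sqrt(44702 + 179) = -64*sqrt(44881)/44881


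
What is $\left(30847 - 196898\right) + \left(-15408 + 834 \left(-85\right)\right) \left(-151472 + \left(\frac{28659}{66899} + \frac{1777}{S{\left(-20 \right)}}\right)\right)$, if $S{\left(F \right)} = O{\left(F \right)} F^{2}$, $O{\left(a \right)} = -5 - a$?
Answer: $\frac{46024758813228089}{3521000} \approx 1.3071 \cdot 10^{10}$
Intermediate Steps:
$S{\left(F \right)} = F^{2} \left(-5 - F\right)$ ($S{\left(F \right)} = \left(-5 - F\right) F^{2} = F^{2} \left(-5 - F\right)$)
$\left(30847 - 196898\right) + \left(-15408 + 834 \left(-85\right)\right) \left(-151472 + \left(\frac{28659}{66899} + \frac{1777}{S{\left(-20 \right)}}\right)\right) = \left(30847 - 196898\right) + \left(-15408 + 834 \left(-85\right)\right) \left(-151472 + \left(\frac{28659}{66899} + \frac{1777}{\left(-20\right)^{2} \left(-5 - -20\right)}\right)\right) = -166051 + \left(-15408 - 70890\right) \left(-151472 + \left(28659 \cdot \frac{1}{66899} + \frac{1777}{400 \left(-5 + 20\right)}\right)\right) = -166051 - 86298 \left(-151472 + \left(\frac{28659}{66899} + \frac{1777}{400 \cdot 15}\right)\right) = -166051 - 86298 \left(-151472 + \left(\frac{28659}{66899} + \frac{1777}{6000}\right)\right) = -166051 - 86298 \left(-151472 + \frac{290833523}{401394000}\right) = -166051 - - \frac{46025343478799089}{3521000} = -166051 + \frac{46025343478799089}{3521000} = \frac{46024758813228089}{3521000}$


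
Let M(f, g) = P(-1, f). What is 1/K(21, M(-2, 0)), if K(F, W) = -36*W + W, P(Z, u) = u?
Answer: 1/70 ≈ 0.014286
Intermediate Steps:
M(f, g) = f
K(F, W) = -35*W
1/K(21, M(-2, 0)) = 1/(-35*(-2)) = 1/70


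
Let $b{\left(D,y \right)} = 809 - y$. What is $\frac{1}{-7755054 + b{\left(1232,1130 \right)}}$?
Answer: $- \frac{1}{7755375} \approx -1.2894 \cdot 10^{-7}$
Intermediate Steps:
$\frac{1}{-7755054 + b{\left(1232,1130 \right)}} = \frac{1}{-7755054 + \left(809 - 1130\right)} = \frac{1}{-7755054 - 321} = \frac{1}{-7755375} = - \frac{1}{7755375}$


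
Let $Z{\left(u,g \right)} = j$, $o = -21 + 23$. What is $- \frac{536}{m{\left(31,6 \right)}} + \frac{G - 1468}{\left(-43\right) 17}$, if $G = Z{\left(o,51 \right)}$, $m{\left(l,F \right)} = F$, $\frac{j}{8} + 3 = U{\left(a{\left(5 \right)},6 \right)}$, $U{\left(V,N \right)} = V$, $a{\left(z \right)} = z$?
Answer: $- \frac{191552}{2193} \approx -87.347$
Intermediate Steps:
$o = 2$
$j = 16$ ($j = -24 + 8 \cdot 5 = -24 + 40 = 16$)
$Z{\left(u,g \right)} = 16$
$G = 16$
$- \frac{536}{m{\left(31,6 \right)}} + \frac{G - 1468}{\left(-43\right) 17} = - \frac{536}{6} + \frac{16 - 1468}{\left(-43\right) 17} = \left(-536\right) \frac{1}{6} - \frac{1452}{-731} = - \frac{268}{3} - - \frac{1452}{731} = - \frac{268}{3} + \frac{1452}{731} = - \frac{191552}{2193}$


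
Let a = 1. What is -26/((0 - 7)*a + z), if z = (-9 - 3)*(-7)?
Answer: -26/77 ≈ -0.33766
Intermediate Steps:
z = 84 (z = -12*(-7) = 84)
-26/((0 - 7)*a + z) = -26/((0 - 7)*1 + 84) = -26/(-7*1 + 84) = -26/(-7 + 84) = -26/77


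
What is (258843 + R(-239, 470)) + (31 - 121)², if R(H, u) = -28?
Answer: 266915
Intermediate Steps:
(258843 + R(-239, 470)) + (31 - 121)² = (258843 - 28) + (31 - 121)² = 258815 + (-90)² = 258815 + 8100 = 266915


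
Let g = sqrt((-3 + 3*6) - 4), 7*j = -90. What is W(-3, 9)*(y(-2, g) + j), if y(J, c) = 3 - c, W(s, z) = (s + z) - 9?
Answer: 207/7 + 3*sqrt(11) ≈ 39.521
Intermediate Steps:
j = -90/7 (j = (1/7)*(-90) = -90/7 ≈ -12.857)
W(s, z) = -9 + s + z
g = sqrt(11) (g = sqrt((-3 + 18) - 4) = sqrt(15 - 4) = sqrt(11) ≈ 3.3166)
W(-3, 9)*(y(-2, g) + j) = (-9 - 3 + 9)*((3 - sqrt(11)) - 90/7) = -3*(-69/7 - sqrt(11)) = 207/7 + 3*sqrt(11)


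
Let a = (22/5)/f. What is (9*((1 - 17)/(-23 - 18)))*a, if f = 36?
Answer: 88/205 ≈ 0.42927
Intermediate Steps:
a = 11/90 (a = (22/5)/36 = (22*(⅕))*(1/36) = (22/5)*(1/36) = 11/90 ≈ 0.12222)
(9*((1 - 17)/(-23 - 18)))*a = (9*((1 - 17)/(-23 - 18)))*(11/90) = (9*(-16/(-41)))*(11/90) = (9*(-16*(-1/41)))*(11/90) = (9*(16/41))*(11/90) = (144/41)*(11/90) = 88/205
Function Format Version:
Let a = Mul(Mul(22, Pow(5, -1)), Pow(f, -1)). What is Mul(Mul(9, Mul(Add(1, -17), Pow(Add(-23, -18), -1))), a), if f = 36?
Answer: Rational(88, 205) ≈ 0.42927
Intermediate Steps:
a = Rational(11, 90) (a = Mul(Mul(22, Pow(5, -1)), Pow(36, -1)) = Mul(Mul(22, Rational(1, 5)), Rational(1, 36)) = Mul(Rational(22, 5), Rational(1, 36)) = Rational(11, 90) ≈ 0.12222)
Mul(Mul(9, Mul(Add(1, -17), Pow(Add(-23, -18), -1))), a) = Mul(Mul(9, Mul(Add(1, -17), Pow(Add(-23, -18), -1))), Rational(11, 90)) = Mul(Mul(9, Mul(-16, Pow(-41, -1))), Rational(11, 90)) = Mul(Mul(9, Mul(-16, Rational(-1, 41))), Rational(11, 90)) = Mul(Mul(9, Rational(16, 41)), Rational(11, 90)) = Mul(Rational(144, 41), Rational(11, 90)) = Rational(88, 205)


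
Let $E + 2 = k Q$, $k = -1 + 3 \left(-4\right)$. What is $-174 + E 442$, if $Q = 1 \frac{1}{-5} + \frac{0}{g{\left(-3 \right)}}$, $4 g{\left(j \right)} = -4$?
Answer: $\frac{456}{5} \approx 91.2$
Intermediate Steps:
$k = -13$ ($k = -1 - 12 = -13$)
$g{\left(j \right)} = -1$ ($g{\left(j \right)} = \frac{1}{4} \left(-4\right) = -1$)
$Q = - \frac{1}{5}$ ($Q = 1 \frac{1}{-5} + \frac{0}{-1} = 1 \left(- \frac{1}{5}\right) + 0 \left(-1\right) = - \frac{1}{5} + 0 = - \frac{1}{5} \approx -0.2$)
$E = \frac{3}{5}$ ($E = -2 - - \frac{13}{5} = -2 + \frac{13}{5} = \frac{3}{5} \approx 0.6$)
$-174 + E 442 = -174 + \frac{3}{5} \cdot 442 = -174 + \frac{1326}{5} = \frac{456}{5}$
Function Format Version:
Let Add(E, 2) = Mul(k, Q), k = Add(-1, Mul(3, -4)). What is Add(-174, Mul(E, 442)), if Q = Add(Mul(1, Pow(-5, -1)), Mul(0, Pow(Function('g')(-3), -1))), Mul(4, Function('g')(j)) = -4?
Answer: Rational(456, 5) ≈ 91.200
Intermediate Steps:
k = -13 (k = Add(-1, -12) = -13)
Function('g')(j) = -1 (Function('g')(j) = Mul(Rational(1, 4), -4) = -1)
Q = Rational(-1, 5) (Q = Add(Mul(1, Pow(-5, -1)), Mul(0, Pow(-1, -1))) = Add(Mul(1, Rational(-1, 5)), Mul(0, -1)) = Add(Rational(-1, 5), 0) = Rational(-1, 5) ≈ -0.20000)
E = Rational(3, 5) (E = Add(-2, Mul(-13, Rational(-1, 5))) = Add(-2, Rational(13, 5)) = Rational(3, 5) ≈ 0.60000)
Add(-174, Mul(E, 442)) = Add(-174, Mul(Rational(3, 5), 442)) = Add(-174, Rational(1326, 5)) = Rational(456, 5)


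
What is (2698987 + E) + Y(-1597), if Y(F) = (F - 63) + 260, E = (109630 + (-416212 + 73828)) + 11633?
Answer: 2476466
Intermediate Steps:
E = -221121 (E = (109630 - 342384) + 11633 = -232754 + 11633 = -221121)
Y(F) = 197 + F (Y(F) = (-63 + F) + 260 = 197 + F)
(2698987 + E) + Y(-1597) = (2698987 - 221121) + (197 - 1597) = 2477866 - 1400 = 2476466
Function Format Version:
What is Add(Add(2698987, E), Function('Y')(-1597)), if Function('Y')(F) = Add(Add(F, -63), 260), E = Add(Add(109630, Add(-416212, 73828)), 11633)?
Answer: 2476466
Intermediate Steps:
E = -221121 (E = Add(Add(109630, -342384), 11633) = Add(-232754, 11633) = -221121)
Function('Y')(F) = Add(197, F) (Function('Y')(F) = Add(Add(-63, F), 260) = Add(197, F))
Add(Add(2698987, E), Function('Y')(-1597)) = Add(Add(2698987, -221121), Add(197, -1597)) = Add(2477866, -1400) = 2476466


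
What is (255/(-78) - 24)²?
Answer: 502681/676 ≈ 743.61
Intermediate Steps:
(255/(-78) - 24)² = (255*(-1/78) - 24)² = (-85/26 - 24)² = (-709/26)² = 502681/676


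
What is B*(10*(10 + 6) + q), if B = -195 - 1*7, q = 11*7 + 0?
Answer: -47874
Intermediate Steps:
q = 77 (q = 77 + 0 = 77)
B = -202 (B = -195 - 7 = -202)
B*(10*(10 + 6) + q) = -202*(10*(10 + 6) + 77) = -202*(10*16 + 77) = -202*(160 + 77) = -202*237 = -47874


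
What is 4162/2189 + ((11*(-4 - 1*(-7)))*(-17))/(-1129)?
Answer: 5926927/2471381 ≈ 2.3982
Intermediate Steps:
4162/2189 + ((11*(-4 - 1*(-7)))*(-17))/(-1129) = 4162*(1/2189) + ((11*(-4 + 7))*(-17))*(-1/1129) = 4162/2189 + ((11*3)*(-17))*(-1/1129) = 4162/2189 + (33*(-17))*(-1/1129) = 4162/2189 - 561*(-1/1129) = 4162/2189 + 561/1129 = 5926927/2471381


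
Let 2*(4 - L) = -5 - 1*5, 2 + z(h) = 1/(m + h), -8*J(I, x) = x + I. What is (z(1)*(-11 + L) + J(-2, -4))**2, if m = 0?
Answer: 121/16 ≈ 7.5625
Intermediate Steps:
J(I, x) = -I/8 - x/8 (J(I, x) = -(x + I)/8 = -(I + x)/8 = -I/8 - x/8)
z(h) = -2 + 1/h (z(h) = -2 + 1/(0 + h) = -2 + 1/h)
L = 9 (L = 4 - (-5 - 1*5)/2 = 4 - (-5 - 5)/2 = 4 - 1/2*(-10) = 4 + 5 = 9)
(z(1)*(-11 + L) + J(-2, -4))**2 = ((-2 + 1/1)*(-11 + 9) + (-1/8*(-2) - 1/8*(-4)))**2 = ((-2 + 1)*(-2) + (1/4 + 1/2))**2 = (-1*(-2) + 3/4)**2 = (2 + 3/4)**2 = (11/4)**2 = 121/16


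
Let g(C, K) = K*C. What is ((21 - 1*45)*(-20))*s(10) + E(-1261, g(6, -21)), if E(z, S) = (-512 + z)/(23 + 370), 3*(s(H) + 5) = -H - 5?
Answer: -629391/131 ≈ -4804.5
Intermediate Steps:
g(C, K) = C*K
s(H) = -20/3 - H/3 (s(H) = -5 + (-H - 5)/3 = -5 + (-5 - H)/3 = -5 + (-5/3 - H/3) = -20/3 - H/3)
E(z, S) = -512/393 + z/393 (E(z, S) = (-512 + z)/393 = (-512 + z)*(1/393) = -512/393 + z/393)
((21 - 1*45)*(-20))*s(10) + E(-1261, g(6, -21)) = ((21 - 1*45)*(-20))*(-20/3 - 1/3*10) + (-512/393 + (1/393)*(-1261)) = ((21 - 45)*(-20))*(-20/3 - 10/3) + (-512/393 - 1261/393) = -24*(-20)*(-10) - 591/131 = 480*(-10) - 591/131 = -4800 - 591/131 = -629391/131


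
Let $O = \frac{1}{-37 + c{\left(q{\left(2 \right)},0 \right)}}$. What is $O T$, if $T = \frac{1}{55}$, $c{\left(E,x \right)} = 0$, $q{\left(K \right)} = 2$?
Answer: $- \frac{1}{2035} \approx -0.0004914$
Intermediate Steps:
$T = \frac{1}{55} \approx 0.018182$
$O = - \frac{1}{37}$ ($O = \frac{1}{-37 + 0} = \frac{1}{-37} = - \frac{1}{37} \approx -0.027027$)
$O T = \left(- \frac{1}{37}\right) \frac{1}{55} = - \frac{1}{2035}$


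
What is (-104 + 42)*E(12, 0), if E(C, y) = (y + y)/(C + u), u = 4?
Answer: 0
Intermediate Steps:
E(C, y) = 2*y/(4 + C) (E(C, y) = (y + y)/(C + 4) = (2*y)/(4 + C) = 2*y/(4 + C))
(-104 + 42)*E(12, 0) = (-104 + 42)*(2*0/(4 + 12)) = -124*0/16 = -62*0 = 0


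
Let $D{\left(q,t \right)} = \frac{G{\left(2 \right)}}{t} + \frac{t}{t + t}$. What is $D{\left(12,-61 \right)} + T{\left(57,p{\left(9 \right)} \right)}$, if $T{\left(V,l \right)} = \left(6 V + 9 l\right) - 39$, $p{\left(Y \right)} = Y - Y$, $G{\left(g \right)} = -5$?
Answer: $\frac{37037}{122} \approx 303.58$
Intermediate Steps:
$p{\left(Y \right)} = 0$
$T{\left(V,l \right)} = -39 + 6 V + 9 l$
$D{\left(q,t \right)} = \frac{1}{2} - \frac{5}{t}$ ($D{\left(q,t \right)} = - \frac{5}{t} + \frac{t}{t + t} = - \frac{5}{t} + \frac{t}{2 t} = - \frac{5}{t} + t \frac{1}{2 t} = - \frac{5}{t} + \frac{1}{2} = \frac{1}{2} - \frac{5}{t}$)
$D{\left(12,-61 \right)} + T{\left(57,p{\left(9 \right)} \right)} = \frac{-10 - 61}{2 \left(-61\right)} + \left(-39 + 6 \cdot 57 + 9 \cdot 0\right) = \frac{1}{2} \left(- \frac{1}{61}\right) \left(-71\right) + \left(-39 + 342 + 0\right) = \frac{71}{122} + 303 = \frac{37037}{122}$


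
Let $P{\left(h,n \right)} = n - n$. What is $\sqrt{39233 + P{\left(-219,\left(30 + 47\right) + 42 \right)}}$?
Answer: $\sqrt{39233} \approx 198.07$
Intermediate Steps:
$P{\left(h,n \right)} = 0$
$\sqrt{39233 + P{\left(-219,\left(30 + 47\right) + 42 \right)}} = \sqrt{39233 + 0} = \sqrt{39233}$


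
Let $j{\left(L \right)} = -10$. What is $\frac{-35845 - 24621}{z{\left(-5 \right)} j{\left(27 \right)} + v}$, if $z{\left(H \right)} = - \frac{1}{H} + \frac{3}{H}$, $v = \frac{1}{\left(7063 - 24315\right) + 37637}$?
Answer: $- \frac{1232599410}{81541} \approx -15116.0$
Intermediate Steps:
$v = \frac{1}{20385}$ ($v = \frac{1}{-17252 + 37637} = \frac{1}{20385} \approx 4.9056 \cdot 10^{-5}$)
$z{\left(H \right)} = \frac{2}{H}$
$\frac{-35845 - 24621}{z{\left(-5 \right)} j{\left(27 \right)} + v} = \frac{-35845 - 24621}{\frac{2}{-5} \left(-10\right) + \frac{1}{20385}} = - \frac{60466}{2 \left(- \frac{1}{5}\right) \left(-10\right) + \frac{1}{20385}} = - \frac{60466}{\left(- \frac{2}{5}\right) \left(-10\right) + \frac{1}{20385}} = - \frac{60466}{4 + \frac{1}{20385}} = - \frac{60466}{\frac{81541}{20385}} = \left(-60466\right) \frac{20385}{81541} = - \frac{1232599410}{81541}$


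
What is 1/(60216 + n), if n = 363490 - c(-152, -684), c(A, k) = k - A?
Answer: 1/424238 ≈ 2.3572e-6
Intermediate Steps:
n = 364022 (n = 363490 - (-684 - 1*(-152)) = 363490 - (-684 + 152) = 363490 - 1*(-532) = 363490 + 532 = 364022)
1/(60216 + n) = 1/(60216 + 364022) = 1/424238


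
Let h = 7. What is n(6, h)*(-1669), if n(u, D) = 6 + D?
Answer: -21697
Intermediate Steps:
n(6, h)*(-1669) = (6 + 7)*(-1669) = 13*(-1669) = -21697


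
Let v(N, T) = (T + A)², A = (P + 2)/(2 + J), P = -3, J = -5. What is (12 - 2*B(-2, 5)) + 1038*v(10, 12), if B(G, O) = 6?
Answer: 473674/3 ≈ 1.5789e+5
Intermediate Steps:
A = ⅓ (A = (-3 + 2)/(2 - 5) = -1/(-3) = -1*(-⅓) = ⅓ ≈ 0.33333)
v(N, T) = (⅓ + T)² (v(N, T) = (T + ⅓)² = (⅓ + T)²)
(12 - 2*B(-2, 5)) + 1038*v(10, 12) = (12 - 2*6) + 1038*((1 + 3*12)²/9) = (12 - 12) + 1038*((1 + 36)²/9) = 0 + 1038*((⅑)*37²) = 0 + 1038*((⅑)*1369) = 0 + 1038*(1369/9) = 0 + 473674/3 = 473674/3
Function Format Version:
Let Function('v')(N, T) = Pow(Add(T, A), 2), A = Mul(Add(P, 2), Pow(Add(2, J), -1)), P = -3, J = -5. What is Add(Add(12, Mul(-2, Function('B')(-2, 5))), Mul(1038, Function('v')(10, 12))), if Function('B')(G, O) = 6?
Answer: Rational(473674, 3) ≈ 1.5789e+5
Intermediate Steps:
A = Rational(1, 3) (A = Mul(Add(-3, 2), Pow(Add(2, -5), -1)) = Mul(-1, Pow(-3, -1)) = Mul(-1, Rational(-1, 3)) = Rational(1, 3) ≈ 0.33333)
Function('v')(N, T) = Pow(Add(Rational(1, 3), T), 2) (Function('v')(N, T) = Pow(Add(T, Rational(1, 3)), 2) = Pow(Add(Rational(1, 3), T), 2))
Add(Add(12, Mul(-2, Function('B')(-2, 5))), Mul(1038, Function('v')(10, 12))) = Add(Add(12, Mul(-2, 6)), Mul(1038, Mul(Rational(1, 9), Pow(Add(1, Mul(3, 12)), 2)))) = Add(Add(12, -12), Mul(1038, Mul(Rational(1, 9), Pow(Add(1, 36), 2)))) = Add(0, Mul(1038, Mul(Rational(1, 9), Pow(37, 2)))) = Add(0, Mul(1038, Mul(Rational(1, 9), 1369))) = Add(0, Mul(1038, Rational(1369, 9))) = Add(0, Rational(473674, 3)) = Rational(473674, 3)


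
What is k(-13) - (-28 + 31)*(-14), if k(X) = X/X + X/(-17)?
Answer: 744/17 ≈ 43.765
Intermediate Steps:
k(X) = 1 - X/17 (k(X) = 1 + X*(-1/17) = 1 - X/17)
k(-13) - (-28 + 31)*(-14) = (1 - 1/17*(-13)) - (-28 + 31)*(-14) = (1 + 13/17) - 3*(-14) = 30/17 - 1*(-42) = 30/17 + 42 = 744/17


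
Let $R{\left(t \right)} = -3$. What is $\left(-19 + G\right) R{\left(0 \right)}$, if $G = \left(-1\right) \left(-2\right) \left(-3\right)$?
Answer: $75$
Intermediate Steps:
$G = -6$ ($G = 2 \left(-3\right) = -6$)
$\left(-19 + G\right) R{\left(0 \right)} = \left(-19 - 6\right) \left(-3\right) = \left(-25\right) \left(-3\right) = 75$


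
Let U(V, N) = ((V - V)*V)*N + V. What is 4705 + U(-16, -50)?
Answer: 4689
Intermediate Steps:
U(V, N) = V (U(V, N) = (0*V)*N + V = 0*N + V = 0 + V = V)
4705 + U(-16, -50) = 4705 - 16 = 4689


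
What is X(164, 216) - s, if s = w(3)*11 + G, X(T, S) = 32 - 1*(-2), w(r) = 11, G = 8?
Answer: -95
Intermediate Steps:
X(T, S) = 34 (X(T, S) = 32 + 2 = 34)
s = 129 (s = 11*11 + 8 = 121 + 8 = 129)
X(164, 216) - s = 34 - 1*129 = 34 - 129 = -95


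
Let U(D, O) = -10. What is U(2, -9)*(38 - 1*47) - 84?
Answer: 6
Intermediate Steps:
U(2, -9)*(38 - 1*47) - 84 = -10*(38 - 1*47) - 84 = -10*(38 - 47) - 84 = -10*(-9) - 84 = 90 - 84 = 6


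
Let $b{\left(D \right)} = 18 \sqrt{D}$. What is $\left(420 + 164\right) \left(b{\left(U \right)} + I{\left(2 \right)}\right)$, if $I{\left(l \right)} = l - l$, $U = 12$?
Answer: $21024 \sqrt{3} \approx 36415.0$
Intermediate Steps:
$I{\left(l \right)} = 0$
$\left(420 + 164\right) \left(b{\left(U \right)} + I{\left(2 \right)}\right) = \left(420 + 164\right) \left(18 \sqrt{12} + 0\right) = 584 \left(18 \cdot 2 \sqrt{3} + 0\right) = 584 \left(36 \sqrt{3} + 0\right) = 584 \cdot 36 \sqrt{3} = 21024 \sqrt{3}$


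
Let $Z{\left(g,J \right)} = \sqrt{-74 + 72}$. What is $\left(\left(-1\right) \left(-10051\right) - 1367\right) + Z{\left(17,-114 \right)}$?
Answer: $8684 + i \sqrt{2} \approx 8684.0 + 1.4142 i$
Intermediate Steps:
$Z{\left(g,J \right)} = i \sqrt{2}$ ($Z{\left(g,J \right)} = \sqrt{-2} = i \sqrt{2}$)
$\left(\left(-1\right) \left(-10051\right) - 1367\right) + Z{\left(17,-114 \right)} = \left(\left(-1\right) \left(-10051\right) - 1367\right) + i \sqrt{2} = \left(10051 - 1367\right) + i \sqrt{2} = 8684 + i \sqrt{2}$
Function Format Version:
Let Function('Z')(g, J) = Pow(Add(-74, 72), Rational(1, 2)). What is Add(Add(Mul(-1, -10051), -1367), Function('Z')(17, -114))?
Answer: Add(8684, Mul(I, Pow(2, Rational(1, 2)))) ≈ Add(8684.0, Mul(1.4142, I))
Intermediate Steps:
Function('Z')(g, J) = Mul(I, Pow(2, Rational(1, 2))) (Function('Z')(g, J) = Pow(-2, Rational(1, 2)) = Mul(I, Pow(2, Rational(1, 2))))
Add(Add(Mul(-1, -10051), -1367), Function('Z')(17, -114)) = Add(Add(Mul(-1, -10051), -1367), Mul(I, Pow(2, Rational(1, 2)))) = Add(Add(10051, -1367), Mul(I, Pow(2, Rational(1, 2)))) = Add(8684, Mul(I, Pow(2, Rational(1, 2))))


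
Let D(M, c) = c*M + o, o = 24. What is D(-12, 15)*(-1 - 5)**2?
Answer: -5616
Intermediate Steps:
D(M, c) = 24 + M*c (D(M, c) = c*M + 24 = M*c + 24 = 24 + M*c)
D(-12, 15)*(-1 - 5)**2 = (24 - 12*15)*(-1 - 5)**2 = (24 - 180)*(-6)**2 = -156*36 = -5616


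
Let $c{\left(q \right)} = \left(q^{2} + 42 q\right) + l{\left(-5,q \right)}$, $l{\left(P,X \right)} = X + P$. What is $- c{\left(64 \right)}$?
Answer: $-6843$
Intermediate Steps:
$l{\left(P,X \right)} = P + X$
$c{\left(q \right)} = -5 + q^{2} + 43 q$ ($c{\left(q \right)} = \left(q^{2} + 42 q\right) + \left(-5 + q\right) = -5 + q^{2} + 43 q$)
$- c{\left(64 \right)} = - (-5 + 64^{2} + 43 \cdot 64) = - (-5 + 4096 + 2752) = \left(-1\right) 6843 = -6843$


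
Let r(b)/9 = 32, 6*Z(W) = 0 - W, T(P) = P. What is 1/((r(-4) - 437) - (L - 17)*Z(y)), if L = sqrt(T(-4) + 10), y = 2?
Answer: -696/107645 - 3*sqrt(6)/215290 ≈ -0.0064998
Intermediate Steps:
L = sqrt(6) (L = sqrt(-4 + 10) = sqrt(6) ≈ 2.4495)
Z(W) = -W/6 (Z(W) = (0 - W)/6 = (-W)/6 = -W/6)
r(b) = 288 (r(b) = 9*32 = 288)
1/((r(-4) - 437) - (L - 17)*Z(y)) = 1/((288 - 437) - (sqrt(6) - 17)*(-1/6*2)) = 1/(-149 - (-17 + sqrt(6))*(-1)/3) = 1/(-149 - (17/3 - sqrt(6)/3)) = 1/(-149 + (-17/3 + sqrt(6)/3)) = 1/(-464/3 + sqrt(6)/3)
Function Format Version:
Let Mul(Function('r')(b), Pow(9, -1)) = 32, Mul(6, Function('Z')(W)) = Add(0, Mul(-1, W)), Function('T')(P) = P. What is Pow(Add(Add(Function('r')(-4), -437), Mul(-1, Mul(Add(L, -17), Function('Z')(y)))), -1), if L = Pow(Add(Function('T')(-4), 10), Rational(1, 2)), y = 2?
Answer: Add(Rational(-696, 107645), Mul(Rational(-3, 215290), Pow(6, Rational(1, 2)))) ≈ -0.0064998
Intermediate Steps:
L = Pow(6, Rational(1, 2)) (L = Pow(Add(-4, 10), Rational(1, 2)) = Pow(6, Rational(1, 2)) ≈ 2.4495)
Function('Z')(W) = Mul(Rational(-1, 6), W) (Function('Z')(W) = Mul(Rational(1, 6), Add(0, Mul(-1, W))) = Mul(Rational(1, 6), Mul(-1, W)) = Mul(Rational(-1, 6), W))
Function('r')(b) = 288 (Function('r')(b) = Mul(9, 32) = 288)
Pow(Add(Add(Function('r')(-4), -437), Mul(-1, Mul(Add(L, -17), Function('Z')(y)))), -1) = Pow(Add(Add(288, -437), Mul(-1, Mul(Add(Pow(6, Rational(1, 2)), -17), Mul(Rational(-1, 6), 2)))), -1) = Pow(Add(-149, Mul(-1, Mul(Add(-17, Pow(6, Rational(1, 2))), Rational(-1, 3)))), -1) = Pow(Add(-149, Mul(-1, Add(Rational(17, 3), Mul(Rational(-1, 3), Pow(6, Rational(1, 2)))))), -1) = Pow(Add(-149, Add(Rational(-17, 3), Mul(Rational(1, 3), Pow(6, Rational(1, 2))))), -1) = Pow(Add(Rational(-464, 3), Mul(Rational(1, 3), Pow(6, Rational(1, 2)))), -1)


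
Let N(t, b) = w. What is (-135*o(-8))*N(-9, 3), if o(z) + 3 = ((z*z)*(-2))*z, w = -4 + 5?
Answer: -137835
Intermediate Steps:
w = 1
N(t, b) = 1
o(z) = -3 - 2*z**3 (o(z) = -3 + ((z*z)*(-2))*z = -3 + (z**2*(-2))*z = -3 + (-2*z**2)*z = -3 - 2*z**3)
(-135*o(-8))*N(-9, 3) = -135*(-3 - 2*(-8)**3)*1 = -135*(-3 - 2*(-512))*1 = -135*(-3 + 1024)*1 = -135*1021*1 = -137835*1 = -137835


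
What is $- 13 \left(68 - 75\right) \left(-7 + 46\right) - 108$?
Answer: $3441$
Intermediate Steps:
$- 13 \left(68 - 75\right) \left(-7 + 46\right) - 108 = - 13 \left(\left(-7\right) 39\right) - 108 = \left(-13\right) \left(-273\right) - 108 = 3549 - 108 = 3441$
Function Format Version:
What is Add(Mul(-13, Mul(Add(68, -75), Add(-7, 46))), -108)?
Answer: 3441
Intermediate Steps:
Add(Mul(-13, Mul(Add(68, -75), Add(-7, 46))), -108) = Add(Mul(-13, Mul(-7, 39)), -108) = Add(Mul(-13, -273), -108) = Add(3549, -108) = 3441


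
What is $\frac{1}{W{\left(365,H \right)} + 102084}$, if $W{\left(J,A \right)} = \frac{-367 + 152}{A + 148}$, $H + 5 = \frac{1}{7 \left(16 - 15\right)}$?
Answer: $\frac{1002}{102286663} \approx 9.796 \cdot 10^{-6}$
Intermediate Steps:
$H = - \frac{34}{7}$ ($H = -5 + \frac{1}{7 \left(16 - 15\right)} = -5 + \frac{1}{7 \cdot 1} = -5 + \frac{1}{7} = - \frac{34}{7} \approx -4.8571$)
$W{\left(J,A \right)} = - \frac{215}{148 + A}$
$\frac{1}{W{\left(365,H \right)} + 102084} = \frac{1}{- \frac{215}{148 - \frac{34}{7}} + 102084} = \frac{1}{- \frac{215}{\frac{1002}{7}} + 102084} = \frac{1}{\left(-215\right) \frac{7}{1002} + 102084} = \frac{1}{- \frac{1505}{1002} + 102084} = \frac{1}{\frac{102286663}{1002}} = \frac{1002}{102286663}$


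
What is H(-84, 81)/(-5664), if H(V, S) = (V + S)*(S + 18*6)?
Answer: 189/1888 ≈ 0.10011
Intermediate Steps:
H(V, S) = (108 + S)*(S + V) (H(V, S) = (S + V)*(S + 108) = (S + V)*(108 + S) = (108 + S)*(S + V))
H(-84, 81)/(-5664) = (81**2 + 108*81 + 108*(-84) + 81*(-84))/(-5664) = (6561 + 8748 - 9072 - 6804)*(-1/5664) = -567*(-1/5664) = 189/1888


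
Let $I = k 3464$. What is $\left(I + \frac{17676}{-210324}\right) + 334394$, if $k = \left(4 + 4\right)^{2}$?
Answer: $\frac{9746587957}{17527} \approx 5.5609 \cdot 10^{5}$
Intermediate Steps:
$k = 64$ ($k = 8^{2} = 64$)
$I = 221696$ ($I = 64 \cdot 3464 = 221696$)
$\left(I + \frac{17676}{-210324}\right) + 334394 = \left(221696 + \frac{17676}{-210324}\right) + 334394 = \left(221696 + 17676 \left(- \frac{1}{210324}\right)\right) + 334394 = \left(221696 - \frac{1473}{17527}\right) + 334394 = \frac{3885664319}{17527} + 334394 = \frac{9746587957}{17527}$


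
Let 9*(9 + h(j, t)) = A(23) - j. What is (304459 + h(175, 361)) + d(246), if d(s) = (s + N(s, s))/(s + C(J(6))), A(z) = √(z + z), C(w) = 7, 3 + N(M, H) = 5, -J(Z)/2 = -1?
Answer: 693190607/2277 + √46/9 ≈ 3.0443e+5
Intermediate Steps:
J(Z) = 2 (J(Z) = -2*(-1) = 2)
N(M, H) = 2 (N(M, H) = -3 + 5 = 2)
A(z) = √2*√z (A(z) = √(2*z) = √2*√z)
d(s) = (2 + s)/(7 + s) (d(s) = (s + 2)/(s + 7) = (2 + s)/(7 + s))
h(j, t) = -9 - j/9 + √46/9 (h(j, t) = -9 + (√2*√23 - j)/9 = -9 + (√46 - j)/9 = -9 + (-j/9 + √46/9) = -9 - j/9 + √46/9)
(304459 + h(175, 361)) + d(246) = (304459 + (-9 - ⅑*175 + √46/9)) + (2 + 246)/(7 + 246) = (304459 + (-9 - 175/9 + √46/9)) + 248/253 = (304459 + (-256/9 + √46/9)) + (1/253)*248 = (2739875/9 + √46/9) + 248/253 = 693190607/2277 + √46/9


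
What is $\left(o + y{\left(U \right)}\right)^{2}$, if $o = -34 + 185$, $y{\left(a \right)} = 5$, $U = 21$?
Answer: $24336$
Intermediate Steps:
$o = 151$
$\left(o + y{\left(U \right)}\right)^{2} = \left(151 + 5\right)^{2} = 156^{2} = 24336$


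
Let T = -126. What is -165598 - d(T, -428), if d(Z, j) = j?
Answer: -165170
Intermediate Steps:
-165598 - d(T, -428) = -165598 - 1*(-428) = -165598 + 428 = -165170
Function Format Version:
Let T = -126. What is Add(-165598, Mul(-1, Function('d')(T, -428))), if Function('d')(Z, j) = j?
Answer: -165170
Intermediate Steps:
Add(-165598, Mul(-1, Function('d')(T, -428))) = Add(-165598, Mul(-1, -428)) = Add(-165598, 428) = -165170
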